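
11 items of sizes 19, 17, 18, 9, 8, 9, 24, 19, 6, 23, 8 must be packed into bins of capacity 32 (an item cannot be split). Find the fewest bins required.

6

Total = 24 + 23 + 19 + 19 + 18 + 17 + 9 + 9 + 8 + 8 + 6 = 160.
Lower bound: ⌈160/32⌉ = 5 bins.
Also, 6 items each exceed 16, and no two of those can share a bin, so at least 6 bins are needed.
A packing using 6 bins:
  bin 1: 24 + 8 = 32
  bin 2: 23 + 9 = 32
  bin 3: 19 + 9 = 28
  bin 4: 19 + 8 = 27
  bin 5: 18 + 6 = 24
  bin 6: 17 = 17
This matches the lower bound, so 6 is optimal.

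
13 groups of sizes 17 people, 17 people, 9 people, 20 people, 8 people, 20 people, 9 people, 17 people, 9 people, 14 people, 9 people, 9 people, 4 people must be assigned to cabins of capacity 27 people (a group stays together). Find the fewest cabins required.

Total = 20 + 20 + 17 + 17 + 17 + 14 + 9 + 9 + 9 + 9 + 9 + 8 + 4 = 162 people.
Lower bound: ⌈162/27⌉ = 6 cabins.
A packing using 7 cabins:
  cabin 1: 20 + 4 = 24
  cabin 2: 20 = 20
  cabin 3: 17 + 9 = 26
  cabin 4: 17 + 9 = 26
  cabin 5: 17 + 9 = 26
  cabin 6: 14 + 9 = 23
  cabin 7: 9 + 8 = 17
No arrangement into 6 cabins stays within capacity, so 7 is optimal.

7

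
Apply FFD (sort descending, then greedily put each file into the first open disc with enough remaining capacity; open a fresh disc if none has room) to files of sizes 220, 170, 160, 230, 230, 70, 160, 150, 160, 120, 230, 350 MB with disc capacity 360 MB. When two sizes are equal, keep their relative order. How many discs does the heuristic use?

8

Sorted descending: 350, 230, 230, 230, 220, 170, 160, 160, 160, 150, 120, 70.
  350 → disc 1 (new)  [load 350/360]
  230 → disc 2 (new)  [load 230/360]
  230 → disc 3 (new)  [load 230/360]
  230 → disc 4 (new)  [load 230/360]
  220 → disc 5 (new)  [load 220/360]
  170 → disc 6 (new)  [load 170/360]
  160 → disc 6  [load 330/360]
  160 → disc 7 (new)  [load 160/360]
  160 → disc 7  [load 320/360]
  150 → disc 8 (new)  [load 150/360]
  120 → disc 2  [load 350/360]
  70 → disc 3  [load 300/360]
8 discs opened.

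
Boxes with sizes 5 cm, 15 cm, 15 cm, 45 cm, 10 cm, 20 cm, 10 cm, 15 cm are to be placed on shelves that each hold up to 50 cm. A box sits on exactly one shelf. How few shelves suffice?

3

Total = 45 + 20 + 15 + 15 + 15 + 10 + 10 + 5 = 135 cm.
Lower bound: ⌈135/50⌉ = 3 shelves.
A packing using 3 shelves:
  shelf 1: 45 + 5 = 50
  shelf 2: 20 + 15 + 15 = 50
  shelf 3: 15 + 10 + 10 = 35
This matches the lower bound, so 3 is optimal.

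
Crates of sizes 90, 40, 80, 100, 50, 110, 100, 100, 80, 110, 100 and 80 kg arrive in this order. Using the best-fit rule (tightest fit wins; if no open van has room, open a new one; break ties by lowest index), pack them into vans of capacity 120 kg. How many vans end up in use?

11

  90 → van 1 (new)  [load 90/120]
  40 → van 2 (new)  [load 40/120]
  80 → van 2  [load 120/120]
  100 → van 3 (new)  [load 100/120]
  50 → van 4 (new)  [load 50/120]
  110 → van 5 (new)  [load 110/120]
  100 → van 6 (new)  [load 100/120]
  100 → van 7 (new)  [load 100/120]
  80 → van 8 (new)  [load 80/120]
  110 → van 9 (new)  [load 110/120]
  100 → van 10 (new)  [load 100/120]
  80 → van 11 (new)  [load 80/120]
11 vans opened.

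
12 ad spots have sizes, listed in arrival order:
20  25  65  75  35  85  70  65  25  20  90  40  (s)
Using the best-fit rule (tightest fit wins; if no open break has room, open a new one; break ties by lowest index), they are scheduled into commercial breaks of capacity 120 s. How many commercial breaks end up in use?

6

  20 → break 1 (new)  [load 20/120]
  25 → break 1  [load 45/120]
  65 → break 1  [load 110/120]
  75 → break 2 (new)  [load 75/120]
  35 → break 2  [load 110/120]
  85 → break 3 (new)  [load 85/120]
  70 → break 4 (new)  [load 70/120]
  65 → break 5 (new)  [load 65/120]
  25 → break 3  [load 110/120]
  20 → break 4  [load 90/120]
  90 → break 6 (new)  [load 90/120]
  40 → break 5  [load 105/120]
6 commercial breaks opened.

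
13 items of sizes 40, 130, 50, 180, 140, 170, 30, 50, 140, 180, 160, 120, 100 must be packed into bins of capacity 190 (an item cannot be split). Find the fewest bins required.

Total = 180 + 180 + 170 + 160 + 140 + 140 + 130 + 120 + 100 + 50 + 50 + 40 + 30 = 1490.
Lower bound: ⌈1490/190⌉ = 8 bins.
Also, 9 items each exceed 95, and no two of those can share a bin, so at least 9 bins are needed.
A packing using 9 bins:
  bin 1: 180 = 180
  bin 2: 180 = 180
  bin 3: 170 = 170
  bin 4: 160 + 30 = 190
  bin 5: 140 + 50 = 190
  bin 6: 140 + 50 = 190
  bin 7: 130 + 40 = 170
  bin 8: 120 = 120
  bin 9: 100 = 100
This matches the lower bound, so 9 is optimal.

9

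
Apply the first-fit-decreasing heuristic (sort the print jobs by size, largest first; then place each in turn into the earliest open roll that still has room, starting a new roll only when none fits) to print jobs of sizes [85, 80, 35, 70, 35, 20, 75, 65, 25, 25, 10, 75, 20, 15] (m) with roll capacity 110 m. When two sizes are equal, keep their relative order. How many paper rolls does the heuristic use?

6

Sorted descending: 85, 80, 75, 75, 70, 65, 35, 35, 25, 25, 20, 20, 15, 10.
  85 → roll 1 (new)  [load 85/110]
  80 → roll 2 (new)  [load 80/110]
  75 → roll 3 (new)  [load 75/110]
  75 → roll 4 (new)  [load 75/110]
  70 → roll 5 (new)  [load 70/110]
  65 → roll 6 (new)  [load 65/110]
  35 → roll 3  [load 110/110]
  35 → roll 4  [load 110/110]
  25 → roll 1  [load 110/110]
  25 → roll 2  [load 105/110]
  20 → roll 5  [load 90/110]
  20 → roll 5  [load 110/110]
  15 → roll 6  [load 80/110]
  10 → roll 6  [load 90/110]
6 paper rolls opened.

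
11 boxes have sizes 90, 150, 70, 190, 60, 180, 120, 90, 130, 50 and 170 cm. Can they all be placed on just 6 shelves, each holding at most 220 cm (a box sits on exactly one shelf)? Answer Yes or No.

Total = 1300 cm; ⌈1300/220⌉ = 6.
The bound of 6 does not rule out 6, but exhaustive search shows no assignment into 6 shelves of capacity 220 cm exists — the minimum is 7.

No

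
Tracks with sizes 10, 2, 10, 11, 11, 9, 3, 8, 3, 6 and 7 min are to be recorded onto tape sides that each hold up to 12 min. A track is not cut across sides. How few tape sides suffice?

8

Total = 11 + 11 + 10 + 10 + 9 + 8 + 7 + 6 + 3 + 3 + 2 = 80 min.
Lower bound: ⌈80/12⌉ = 7 tape sides.
A packing using 8 tape sides:
  side 1: 11 = 11
  side 2: 11 = 11
  side 3: 10 + 2 = 12
  side 4: 10 = 10
  side 5: 9 + 3 = 12
  side 6: 8 + 3 = 11
  side 7: 7 = 7
  side 8: 6 = 6
No arrangement into 7 tape sides stays within capacity, so 8 is optimal.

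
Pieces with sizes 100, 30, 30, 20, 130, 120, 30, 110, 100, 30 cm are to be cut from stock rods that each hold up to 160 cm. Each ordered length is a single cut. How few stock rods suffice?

Total = 130 + 120 + 110 + 100 + 100 + 30 + 30 + 30 + 30 + 20 = 700 cm.
Lower bound: ⌈700/160⌉ = 5 stock rods.
A packing using 5 stock rods:
  stock rod 1: 130 + 30 = 160
  stock rod 2: 120 + 30 = 150
  stock rod 3: 110 + 30 + 20 = 160
  stock rod 4: 100 + 30 = 130
  stock rod 5: 100 = 100
This matches the lower bound, so 5 is optimal.

5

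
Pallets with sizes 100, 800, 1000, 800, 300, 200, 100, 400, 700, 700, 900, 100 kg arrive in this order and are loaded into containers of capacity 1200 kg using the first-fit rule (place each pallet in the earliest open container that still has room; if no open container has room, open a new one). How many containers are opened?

  100 → container 1 (new)  [load 100/1200]
  800 → container 1  [load 900/1200]
  1000 → container 2 (new)  [load 1000/1200]
  800 → container 3 (new)  [load 800/1200]
  300 → container 1  [load 1200/1200]
  200 → container 2  [load 1200/1200]
  100 → container 3  [load 900/1200]
  400 → container 4 (new)  [load 400/1200]
  700 → container 4  [load 1100/1200]
  700 → container 5 (new)  [load 700/1200]
  900 → container 6 (new)  [load 900/1200]
  100 → container 3  [load 1000/1200]
6 containers opened.

6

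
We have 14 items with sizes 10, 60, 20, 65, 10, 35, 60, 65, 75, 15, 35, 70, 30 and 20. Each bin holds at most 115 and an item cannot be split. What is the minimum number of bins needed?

6

Total = 75 + 70 + 65 + 65 + 60 + 60 + 35 + 35 + 30 + 20 + 20 + 15 + 10 + 10 = 570.
Lower bound: ⌈570/115⌉ = 5 bins.
Also, 6 items each exceed 115/2, and no two of those can share a bin, so at least 6 bins are needed.
A packing using 6 bins:
  bin 1: 75 + 35 = 110
  bin 2: 70 + 35 + 10 = 115
  bin 3: 65 + 30 + 20 = 115
  bin 4: 65 + 20 + 15 + 10 = 110
  bin 5: 60 = 60
  bin 6: 60 = 60
This matches the lower bound, so 6 is optimal.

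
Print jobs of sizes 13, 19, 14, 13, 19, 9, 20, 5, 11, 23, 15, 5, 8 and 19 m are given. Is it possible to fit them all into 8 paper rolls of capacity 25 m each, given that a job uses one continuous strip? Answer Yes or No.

Total = 193 m; ⌈193/25⌉ = 8.
9 print jobs each exceed half the capacity and cannot share a roll, forcing at least 9 paper rolls.
At least 9 paper rolls are required, but only 8 are allowed.

No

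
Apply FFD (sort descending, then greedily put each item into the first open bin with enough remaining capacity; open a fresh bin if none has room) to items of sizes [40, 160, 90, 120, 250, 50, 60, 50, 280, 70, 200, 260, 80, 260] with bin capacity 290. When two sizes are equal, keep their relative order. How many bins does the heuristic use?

8

Sorted descending: 280, 260, 260, 250, 200, 160, 120, 90, 80, 70, 60, 50, 50, 40.
  280 → bin 1 (new)  [load 280/290]
  260 → bin 2 (new)  [load 260/290]
  260 → bin 3 (new)  [load 260/290]
  250 → bin 4 (new)  [load 250/290]
  200 → bin 5 (new)  [load 200/290]
  160 → bin 6 (new)  [load 160/290]
  120 → bin 6  [load 280/290]
  90 → bin 5  [load 290/290]
  80 → bin 7 (new)  [load 80/290]
  70 → bin 7  [load 150/290]
  60 → bin 7  [load 210/290]
  50 → bin 7  [load 260/290]
  50 → bin 8 (new)  [load 50/290]
  40 → bin 4  [load 290/290]
8 bins opened.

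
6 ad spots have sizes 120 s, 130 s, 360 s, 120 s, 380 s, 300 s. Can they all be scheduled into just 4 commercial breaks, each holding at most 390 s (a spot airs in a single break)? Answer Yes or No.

A valid assignment using 4 commercial breaks:
  break 1: 380 = 380
  break 2: 360 = 360
  break 3: 300 = 300
  break 4: 130 + 120 + 120 = 370
Every load is within 390 s, so 4 commercial breaks suffice.

Yes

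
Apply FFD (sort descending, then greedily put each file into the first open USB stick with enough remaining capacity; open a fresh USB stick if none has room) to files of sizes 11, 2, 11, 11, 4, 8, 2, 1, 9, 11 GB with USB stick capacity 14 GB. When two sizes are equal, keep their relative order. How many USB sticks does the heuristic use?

Sorted descending: 11, 11, 11, 11, 9, 8, 4, 2, 2, 1.
  11 → USB stick 1 (new)  [load 11/14]
  11 → USB stick 2 (new)  [load 11/14]
  11 → USB stick 3 (new)  [load 11/14]
  11 → USB stick 4 (new)  [load 11/14]
  9 → USB stick 5 (new)  [load 9/14]
  8 → USB stick 6 (new)  [load 8/14]
  4 → USB stick 5  [load 13/14]
  2 → USB stick 1  [load 13/14]
  2 → USB stick 2  [load 13/14]
  1 → USB stick 1  [load 14/14]
6 USB sticks opened.

6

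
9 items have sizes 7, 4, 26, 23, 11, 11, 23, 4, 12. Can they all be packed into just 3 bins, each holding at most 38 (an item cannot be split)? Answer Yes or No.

No

Total = 121; ⌈121/38⌉ = 4.
At least 4 bins are required, but only 3 are allowed.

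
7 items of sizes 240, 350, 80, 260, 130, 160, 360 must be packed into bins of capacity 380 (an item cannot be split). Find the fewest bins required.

Total = 360 + 350 + 260 + 240 + 160 + 130 + 80 = 1580.
Lower bound: ⌈1580/380⌉ = 5 bins.
A packing using 5 bins:
  bin 1: 360 = 360
  bin 2: 350 = 350
  bin 3: 260 + 80 = 340
  bin 4: 240 + 130 = 370
  bin 5: 160 = 160
This matches the lower bound, so 5 is optimal.

5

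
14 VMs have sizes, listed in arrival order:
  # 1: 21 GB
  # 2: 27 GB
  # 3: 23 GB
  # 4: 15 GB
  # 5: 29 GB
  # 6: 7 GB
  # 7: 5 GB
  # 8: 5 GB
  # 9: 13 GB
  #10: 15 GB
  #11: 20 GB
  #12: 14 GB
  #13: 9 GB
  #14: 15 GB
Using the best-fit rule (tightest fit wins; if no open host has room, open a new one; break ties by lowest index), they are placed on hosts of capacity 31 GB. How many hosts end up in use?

8

  21 → host 1 (new)  [load 21/31]
  27 → host 2 (new)  [load 27/31]
  23 → host 3 (new)  [load 23/31]
  15 → host 4 (new)  [load 15/31]
  29 → host 5 (new)  [load 29/31]
  7 → host 3  [load 30/31]
  5 → host 1  [load 26/31]
  5 → host 1  [load 31/31]
  13 → host 4  [load 28/31]
  15 → host 6 (new)  [load 15/31]
  20 → host 7 (new)  [load 20/31]
  14 → host 6  [load 29/31]
  9 → host 7  [load 29/31]
  15 → host 8 (new)  [load 15/31]
8 hosts opened.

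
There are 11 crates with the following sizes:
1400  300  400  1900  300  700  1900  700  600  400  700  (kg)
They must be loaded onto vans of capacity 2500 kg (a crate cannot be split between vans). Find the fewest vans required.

4

Total = 1900 + 1900 + 1400 + 700 + 700 + 700 + 600 + 400 + 400 + 300 + 300 = 9300 kg.
Lower bound: ⌈9300/2500⌉ = 4 vans.
A packing using 4 vans:
  van 1: 1900 + 600 = 2500
  van 2: 1900 + 400 = 2300
  van 3: 1400 + 700 + 400 = 2500
  van 4: 700 + 700 + 300 + 300 = 2000
This matches the lower bound, so 4 is optimal.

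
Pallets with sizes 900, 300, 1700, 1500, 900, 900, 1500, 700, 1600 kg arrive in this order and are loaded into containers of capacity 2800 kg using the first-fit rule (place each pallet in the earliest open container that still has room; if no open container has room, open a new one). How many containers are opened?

4

  900 → container 1 (new)  [load 900/2800]
  300 → container 1  [load 1200/2800]
  1700 → container 2 (new)  [load 1700/2800]
  1500 → container 1  [load 2700/2800]
  900 → container 2  [load 2600/2800]
  900 → container 3 (new)  [load 900/2800]
  1500 → container 3  [load 2400/2800]
  700 → container 4 (new)  [load 700/2800]
  1600 → container 4  [load 2300/2800]
4 containers opened.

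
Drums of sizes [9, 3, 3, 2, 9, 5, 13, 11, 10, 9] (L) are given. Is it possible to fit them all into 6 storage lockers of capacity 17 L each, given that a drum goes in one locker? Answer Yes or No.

A valid assignment using 6 storage lockers:
  locker 1: 13 + 3 = 16
  locker 2: 11 + 5 = 16
  locker 3: 10 + 3 + 2 = 15
  locker 4: 9 = 9
  locker 5: 9 = 9
  locker 6: 9 = 9
Every load is within 17 L, so 6 storage lockers suffice.

Yes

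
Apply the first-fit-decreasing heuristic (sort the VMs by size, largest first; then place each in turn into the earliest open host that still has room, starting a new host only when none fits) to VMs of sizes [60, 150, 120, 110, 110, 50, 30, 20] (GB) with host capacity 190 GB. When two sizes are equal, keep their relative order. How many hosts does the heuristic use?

Sorted descending: 150, 120, 110, 110, 60, 50, 30, 20.
  150 → host 1 (new)  [load 150/190]
  120 → host 2 (new)  [load 120/190]
  110 → host 3 (new)  [load 110/190]
  110 → host 4 (new)  [load 110/190]
  60 → host 2  [load 180/190]
  50 → host 3  [load 160/190]
  30 → host 1  [load 180/190]
  20 → host 3  [load 180/190]
4 hosts opened.

4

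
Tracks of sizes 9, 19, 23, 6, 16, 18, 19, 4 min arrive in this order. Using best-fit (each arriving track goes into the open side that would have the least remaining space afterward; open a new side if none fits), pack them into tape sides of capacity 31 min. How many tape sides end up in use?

5

  9 → side 1 (new)  [load 9/31]
  19 → side 1  [load 28/31]
  23 → side 2 (new)  [load 23/31]
  6 → side 2  [load 29/31]
  16 → side 3 (new)  [load 16/31]
  18 → side 4 (new)  [load 18/31]
  19 → side 5 (new)  [load 19/31]
  4 → side 5  [load 23/31]
5 tape sides opened.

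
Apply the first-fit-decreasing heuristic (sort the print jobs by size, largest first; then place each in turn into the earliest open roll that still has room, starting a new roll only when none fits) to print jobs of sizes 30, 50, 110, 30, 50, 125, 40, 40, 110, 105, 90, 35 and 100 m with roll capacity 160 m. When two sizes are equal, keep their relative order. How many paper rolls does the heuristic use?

Sorted descending: 125, 110, 110, 105, 100, 90, 50, 50, 40, 40, 35, 30, 30.
  125 → roll 1 (new)  [load 125/160]
  110 → roll 2 (new)  [load 110/160]
  110 → roll 3 (new)  [load 110/160]
  105 → roll 4 (new)  [load 105/160]
  100 → roll 5 (new)  [load 100/160]
  90 → roll 6 (new)  [load 90/160]
  50 → roll 2  [load 160/160]
  50 → roll 3  [load 160/160]
  40 → roll 4  [load 145/160]
  40 → roll 5  [load 140/160]
  35 → roll 1  [load 160/160]
  30 → roll 6  [load 120/160]
  30 → roll 6  [load 150/160]
6 paper rolls opened.

6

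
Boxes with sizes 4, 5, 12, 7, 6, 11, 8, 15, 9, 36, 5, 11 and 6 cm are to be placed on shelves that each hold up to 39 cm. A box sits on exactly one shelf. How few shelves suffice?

4

Total = 36 + 15 + 12 + 11 + 11 + 9 + 8 + 7 + 6 + 6 + 5 + 5 + 4 = 135 cm.
Lower bound: ⌈135/39⌉ = 4 shelves.
A packing using 4 shelves:
  shelf 1: 36 = 36
  shelf 2: 15 + 12 + 11 = 38
  shelf 3: 11 + 9 + 8 + 7 + 4 = 39
  shelf 4: 6 + 6 + 5 + 5 = 22
This matches the lower bound, so 4 is optimal.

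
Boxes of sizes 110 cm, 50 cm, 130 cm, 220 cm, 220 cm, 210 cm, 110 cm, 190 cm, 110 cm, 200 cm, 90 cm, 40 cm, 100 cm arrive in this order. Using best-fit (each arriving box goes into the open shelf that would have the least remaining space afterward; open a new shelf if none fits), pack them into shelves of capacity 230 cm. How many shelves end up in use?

9

  110 → shelf 1 (new)  [load 110/230]
  50 → shelf 1  [load 160/230]
  130 → shelf 2 (new)  [load 130/230]
  220 → shelf 3 (new)  [load 220/230]
  220 → shelf 4 (new)  [load 220/230]
  210 → shelf 5 (new)  [load 210/230]
  110 → shelf 6 (new)  [load 110/230]
  190 → shelf 7 (new)  [load 190/230]
  110 → shelf 6  [load 220/230]
  200 → shelf 8 (new)  [load 200/230]
  90 → shelf 2  [load 220/230]
  40 → shelf 7  [load 230/230]
  100 → shelf 9 (new)  [load 100/230]
9 shelves opened.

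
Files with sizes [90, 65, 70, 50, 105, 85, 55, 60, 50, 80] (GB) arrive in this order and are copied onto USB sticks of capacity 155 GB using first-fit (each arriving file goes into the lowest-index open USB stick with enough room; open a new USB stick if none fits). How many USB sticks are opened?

  90 → USB stick 1 (new)  [load 90/155]
  65 → USB stick 1  [load 155/155]
  70 → USB stick 2 (new)  [load 70/155]
  50 → USB stick 2  [load 120/155]
  105 → USB stick 3 (new)  [load 105/155]
  85 → USB stick 4 (new)  [load 85/155]
  55 → USB stick 4  [load 140/155]
  60 → USB stick 5 (new)  [load 60/155]
  50 → USB stick 3  [load 155/155]
  80 → USB stick 5  [load 140/155]
5 USB sticks opened.

5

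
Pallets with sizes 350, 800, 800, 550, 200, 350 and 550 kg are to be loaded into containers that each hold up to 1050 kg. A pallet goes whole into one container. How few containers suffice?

Total = 800 + 800 + 550 + 550 + 350 + 350 + 200 = 3600 kg.
Lower bound: ⌈3600/1050⌉ = 4 containers.
A packing using 4 containers:
  container 1: 800 + 200 = 1000
  container 2: 800 = 800
  container 3: 550 + 350 = 900
  container 4: 550 + 350 = 900
This matches the lower bound, so 4 is optimal.

4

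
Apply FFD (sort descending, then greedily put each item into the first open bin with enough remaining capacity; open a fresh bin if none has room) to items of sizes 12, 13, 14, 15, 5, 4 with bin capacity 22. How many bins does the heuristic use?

Sorted descending: 15, 14, 13, 12, 5, 4.
  15 → bin 1 (new)  [load 15/22]
  14 → bin 2 (new)  [load 14/22]
  13 → bin 3 (new)  [load 13/22]
  12 → bin 4 (new)  [load 12/22]
  5 → bin 1  [load 20/22]
  4 → bin 2  [load 18/22]
4 bins opened.

4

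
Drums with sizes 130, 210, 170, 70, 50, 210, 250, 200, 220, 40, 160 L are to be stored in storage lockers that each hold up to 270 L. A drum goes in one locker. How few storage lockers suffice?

8

Total = 250 + 220 + 210 + 210 + 200 + 170 + 160 + 130 + 70 + 50 + 40 = 1710 L.
Lower bound: ⌈1710/270⌉ = 7 storage lockers.
A packing using 8 storage lockers:
  locker 1: 250 = 250
  locker 2: 220 + 50 = 270
  locker 3: 210 + 40 = 250
  locker 4: 210 = 210
  locker 5: 200 + 70 = 270
  locker 6: 170 = 170
  locker 7: 160 = 160
  locker 8: 130 = 130
No arrangement into 7 storage lockers stays within capacity, so 8 is optimal.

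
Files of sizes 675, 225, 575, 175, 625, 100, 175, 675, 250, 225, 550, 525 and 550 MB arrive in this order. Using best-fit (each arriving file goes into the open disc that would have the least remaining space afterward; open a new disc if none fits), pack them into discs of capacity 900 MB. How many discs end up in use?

7

  675 → disc 1 (new)  [load 675/900]
  225 → disc 1  [load 900/900]
  575 → disc 2 (new)  [load 575/900]
  175 → disc 2  [load 750/900]
  625 → disc 3 (new)  [load 625/900]
  100 → disc 2  [load 850/900]
  175 → disc 3  [load 800/900]
  675 → disc 4 (new)  [load 675/900]
  250 → disc 5 (new)  [load 250/900]
  225 → disc 4  [load 900/900]
  550 → disc 5  [load 800/900]
  525 → disc 6 (new)  [load 525/900]
  550 → disc 7 (new)  [load 550/900]
7 discs opened.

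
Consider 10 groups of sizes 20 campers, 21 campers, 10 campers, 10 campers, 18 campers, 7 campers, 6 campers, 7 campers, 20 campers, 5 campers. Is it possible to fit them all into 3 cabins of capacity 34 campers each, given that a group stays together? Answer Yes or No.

Total = 124 campers; ⌈124/34⌉ = 4.
At least 4 cabins are required, but only 3 are allowed.

No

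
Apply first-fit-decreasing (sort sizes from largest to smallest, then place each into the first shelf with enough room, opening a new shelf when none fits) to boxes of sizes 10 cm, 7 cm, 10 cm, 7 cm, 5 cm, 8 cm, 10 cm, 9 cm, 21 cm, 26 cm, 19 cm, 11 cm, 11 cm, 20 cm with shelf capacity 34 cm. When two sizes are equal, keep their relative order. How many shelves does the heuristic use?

Sorted descending: 26, 21, 20, 19, 11, 11, 10, 10, 10, 9, 8, 7, 7, 5.
  26 → shelf 1 (new)  [load 26/34]
  21 → shelf 2 (new)  [load 21/34]
  20 → shelf 3 (new)  [load 20/34]
  19 → shelf 4 (new)  [load 19/34]
  11 → shelf 2  [load 32/34]
  11 → shelf 3  [load 31/34]
  10 → shelf 4  [load 29/34]
  10 → shelf 5 (new)  [load 10/34]
  10 → shelf 5  [load 20/34]
  9 → shelf 5  [load 29/34]
  8 → shelf 1  [load 34/34]
  7 → shelf 6 (new)  [load 7/34]
  7 → shelf 6  [load 14/34]
  5 → shelf 4  [load 34/34]
6 shelves opened.

6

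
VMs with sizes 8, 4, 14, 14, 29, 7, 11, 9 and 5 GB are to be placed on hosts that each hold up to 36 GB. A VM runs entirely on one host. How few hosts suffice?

3

Total = 29 + 14 + 14 + 11 + 9 + 8 + 7 + 5 + 4 = 101 GB.
Lower bound: ⌈101/36⌉ = 3 hosts.
A packing using 3 hosts:
  host 1: 29 + 7 = 36
  host 2: 14 + 14 + 8 = 36
  host 3: 11 + 9 + 5 + 4 = 29
This matches the lower bound, so 3 is optimal.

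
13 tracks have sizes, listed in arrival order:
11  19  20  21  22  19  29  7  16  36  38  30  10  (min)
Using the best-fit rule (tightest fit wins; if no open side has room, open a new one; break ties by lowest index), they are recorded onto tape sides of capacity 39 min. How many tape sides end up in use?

  11 → side 1 (new)  [load 11/39]
  19 → side 1  [load 30/39]
  20 → side 2 (new)  [load 20/39]
  21 → side 3 (new)  [load 21/39]
  22 → side 4 (new)  [load 22/39]
  19 → side 2  [load 39/39]
  29 → side 5 (new)  [load 29/39]
  7 → side 1  [load 37/39]
  16 → side 4  [load 38/39]
  36 → side 6 (new)  [load 36/39]
  38 → side 7 (new)  [load 38/39]
  30 → side 8 (new)  [load 30/39]
  10 → side 5  [load 39/39]
8 tape sides opened.

8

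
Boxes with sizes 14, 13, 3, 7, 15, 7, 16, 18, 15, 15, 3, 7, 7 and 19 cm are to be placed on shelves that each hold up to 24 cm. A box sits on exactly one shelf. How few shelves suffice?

Total = 19 + 18 + 16 + 15 + 15 + 15 + 14 + 13 + 7 + 7 + 7 + 7 + 3 + 3 = 159 cm.
Lower bound: ⌈159/24⌉ = 7 shelves.
Also, 8 boxes each exceed 12 cm, and no two of those can share a shelf, so at least 8 shelves are needed.
A packing using 8 shelves:
  shelf 1: 19 + 3 = 22
  shelf 2: 18 + 3 = 21
  shelf 3: 16 + 7 = 23
  shelf 4: 15 + 7 = 22
  shelf 5: 15 + 7 = 22
  shelf 6: 15 + 7 = 22
  shelf 7: 14 = 14
  shelf 8: 13 = 13
This matches the lower bound, so 8 is optimal.

8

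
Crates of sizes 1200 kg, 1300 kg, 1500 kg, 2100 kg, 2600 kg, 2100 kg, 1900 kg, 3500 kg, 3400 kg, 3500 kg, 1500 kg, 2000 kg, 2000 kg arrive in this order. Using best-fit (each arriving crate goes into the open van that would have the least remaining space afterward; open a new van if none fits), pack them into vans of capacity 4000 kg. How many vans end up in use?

8

  1200 → van 1 (new)  [load 1200/4000]
  1300 → van 1  [load 2500/4000]
  1500 → van 1  [load 4000/4000]
  2100 → van 2 (new)  [load 2100/4000]
  2600 → van 3 (new)  [load 2600/4000]
  2100 → van 4 (new)  [load 2100/4000]
  1900 → van 2  [load 4000/4000]
  3500 → van 5 (new)  [load 3500/4000]
  3400 → van 6 (new)  [load 3400/4000]
  3500 → van 7 (new)  [load 3500/4000]
  1500 → van 4  [load 3600/4000]
  2000 → van 8 (new)  [load 2000/4000]
  2000 → van 8  [load 4000/4000]
8 vans opened.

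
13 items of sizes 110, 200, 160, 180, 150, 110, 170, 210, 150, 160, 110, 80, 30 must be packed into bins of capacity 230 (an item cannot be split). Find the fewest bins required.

10

Total = 210 + 200 + 180 + 170 + 160 + 160 + 150 + 150 + 110 + 110 + 110 + 80 + 30 = 1820.
Lower bound: ⌈1820/230⌉ = 8 bins.
A packing using 10 bins:
  bin 1: 210 = 210
  bin 2: 200 + 30 = 230
  bin 3: 180 = 180
  bin 4: 170 = 170
  bin 5: 160 = 160
  bin 6: 160 = 160
  bin 7: 150 + 80 = 230
  bin 8: 150 = 150
  bin 9: 110 + 110 = 220
  bin 10: 110 = 110
No arrangement into 9 bins stays within capacity, so 10 is optimal.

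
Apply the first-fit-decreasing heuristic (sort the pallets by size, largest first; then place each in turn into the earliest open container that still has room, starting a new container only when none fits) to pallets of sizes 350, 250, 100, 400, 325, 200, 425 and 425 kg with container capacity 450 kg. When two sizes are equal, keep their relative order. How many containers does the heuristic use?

Sorted descending: 425, 425, 400, 350, 325, 250, 200, 100.
  425 → container 1 (new)  [load 425/450]
  425 → container 2 (new)  [load 425/450]
  400 → container 3 (new)  [load 400/450]
  350 → container 4 (new)  [load 350/450]
  325 → container 5 (new)  [load 325/450]
  250 → container 6 (new)  [load 250/450]
  200 → container 6  [load 450/450]
  100 → container 4  [load 450/450]
6 containers opened.

6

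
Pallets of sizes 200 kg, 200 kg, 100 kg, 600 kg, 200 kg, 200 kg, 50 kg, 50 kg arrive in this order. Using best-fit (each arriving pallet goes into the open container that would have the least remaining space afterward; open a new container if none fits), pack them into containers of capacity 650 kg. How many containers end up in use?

  200 → container 1 (new)  [load 200/650]
  200 → container 1  [load 400/650]
  100 → container 1  [load 500/650]
  600 → container 2 (new)  [load 600/650]
  200 → container 3 (new)  [load 200/650]
  200 → container 3  [load 400/650]
  50 → container 2  [load 650/650]
  50 → container 1  [load 550/650]
3 containers opened.

3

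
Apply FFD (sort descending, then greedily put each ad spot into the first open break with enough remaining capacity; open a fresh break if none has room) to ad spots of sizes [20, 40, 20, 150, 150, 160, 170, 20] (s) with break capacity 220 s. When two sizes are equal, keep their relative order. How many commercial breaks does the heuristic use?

Sorted descending: 170, 160, 150, 150, 40, 20, 20, 20.
  170 → break 1 (new)  [load 170/220]
  160 → break 2 (new)  [load 160/220]
  150 → break 3 (new)  [load 150/220]
  150 → break 4 (new)  [load 150/220]
  40 → break 1  [load 210/220]
  20 → break 2  [load 180/220]
  20 → break 2  [load 200/220]
  20 → break 2  [load 220/220]
4 commercial breaks opened.

4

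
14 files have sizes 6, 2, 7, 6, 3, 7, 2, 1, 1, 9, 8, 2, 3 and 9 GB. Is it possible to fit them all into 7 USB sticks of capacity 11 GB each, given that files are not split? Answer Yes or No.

Yes

A valid assignment using 7 USB sticks:
  USB stick 1: 9 + 2 = 11
  USB stick 2: 9 + 2 = 11
  USB stick 3: 8 + 3 = 11
  USB stick 4: 7 + 3 + 1 = 11
  USB stick 5: 7 + 2 + 1 = 10
  USB stick 6: 6 = 6
  USB stick 7: 6 = 6
Every load is within 11 GB, so 7 USB sticks suffice.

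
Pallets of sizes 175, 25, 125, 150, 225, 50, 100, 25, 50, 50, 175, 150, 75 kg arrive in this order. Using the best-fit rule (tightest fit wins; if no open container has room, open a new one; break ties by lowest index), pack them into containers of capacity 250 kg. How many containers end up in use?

6

  175 → container 1 (new)  [load 175/250]
  25 → container 1  [load 200/250]
  125 → container 2 (new)  [load 125/250]
  150 → container 3 (new)  [load 150/250]
  225 → container 4 (new)  [load 225/250]
  50 → container 1  [load 250/250]
  100 → container 3  [load 250/250]
  25 → container 4  [load 250/250]
  50 → container 2  [load 175/250]
  50 → container 2  [load 225/250]
  175 → container 5 (new)  [load 175/250]
  150 → container 6 (new)  [load 150/250]
  75 → container 5  [load 250/250]
6 containers opened.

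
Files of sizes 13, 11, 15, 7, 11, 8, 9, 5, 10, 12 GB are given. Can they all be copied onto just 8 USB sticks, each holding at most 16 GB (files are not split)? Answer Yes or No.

Yes

A valid assignment using 8 USB sticks:
  USB stick 1: 15 = 15
  USB stick 2: 13 = 13
  USB stick 3: 12 = 12
  USB stick 4: 11 + 5 = 16
  USB stick 5: 11 = 11
  USB stick 6: 10 = 10
  USB stick 7: 9 + 7 = 16
  USB stick 8: 8 = 8
Every load is within 16 GB, so 8 USB sticks suffice.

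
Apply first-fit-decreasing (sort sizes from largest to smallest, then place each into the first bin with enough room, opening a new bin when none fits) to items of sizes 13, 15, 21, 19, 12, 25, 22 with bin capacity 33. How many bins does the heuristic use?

5

Sorted descending: 25, 22, 21, 19, 15, 13, 12.
  25 → bin 1 (new)  [load 25/33]
  22 → bin 2 (new)  [load 22/33]
  21 → bin 3 (new)  [load 21/33]
  19 → bin 4 (new)  [load 19/33]
  15 → bin 5 (new)  [load 15/33]
  13 → bin 4  [load 32/33]
  12 → bin 3  [load 33/33]
5 bins opened.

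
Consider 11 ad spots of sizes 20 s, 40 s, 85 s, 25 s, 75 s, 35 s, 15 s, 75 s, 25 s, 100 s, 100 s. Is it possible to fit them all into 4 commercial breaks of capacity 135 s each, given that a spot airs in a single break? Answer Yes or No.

No

Total = 595 s; ⌈595/135⌉ = 5.
At least 5 commercial breaks are required, but only 4 are allowed.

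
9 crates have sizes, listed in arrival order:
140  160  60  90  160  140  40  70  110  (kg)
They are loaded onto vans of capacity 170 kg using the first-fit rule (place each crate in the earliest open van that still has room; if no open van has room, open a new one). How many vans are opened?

7

  140 → van 1 (new)  [load 140/170]
  160 → van 2 (new)  [load 160/170]
  60 → van 3 (new)  [load 60/170]
  90 → van 3  [load 150/170]
  160 → van 4 (new)  [load 160/170]
  140 → van 5 (new)  [load 140/170]
  40 → van 6 (new)  [load 40/170]
  70 → van 6  [load 110/170]
  110 → van 7 (new)  [load 110/170]
7 vans opened.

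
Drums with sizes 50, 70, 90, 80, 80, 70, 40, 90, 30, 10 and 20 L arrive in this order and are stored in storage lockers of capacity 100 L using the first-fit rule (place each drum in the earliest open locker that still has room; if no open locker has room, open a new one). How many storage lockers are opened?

  50 → locker 1 (new)  [load 50/100]
  70 → locker 2 (new)  [load 70/100]
  90 → locker 3 (new)  [load 90/100]
  80 → locker 4 (new)  [load 80/100]
  80 → locker 5 (new)  [load 80/100]
  70 → locker 6 (new)  [load 70/100]
  40 → locker 1  [load 90/100]
  90 → locker 7 (new)  [load 90/100]
  30 → locker 2  [load 100/100]
  10 → locker 1  [load 100/100]
  20 → locker 4  [load 100/100]
7 storage lockers opened.

7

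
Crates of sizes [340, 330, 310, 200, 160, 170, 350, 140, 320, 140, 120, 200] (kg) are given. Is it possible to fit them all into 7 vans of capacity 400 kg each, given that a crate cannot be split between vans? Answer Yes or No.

Total = 2780 kg; ⌈2780/400⌉ = 7.
The bound of 7 does not rule out 7, but exhaustive search shows no assignment into 7 vans of capacity 400 kg exists — the minimum is 8.

No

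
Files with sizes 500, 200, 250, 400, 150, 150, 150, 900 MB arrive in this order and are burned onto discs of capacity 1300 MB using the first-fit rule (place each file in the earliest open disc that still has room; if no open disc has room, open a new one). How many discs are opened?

  500 → disc 1 (new)  [load 500/1300]
  200 → disc 1  [load 700/1300]
  250 → disc 1  [load 950/1300]
  400 → disc 2 (new)  [load 400/1300]
  150 → disc 1  [load 1100/1300]
  150 → disc 1  [load 1250/1300]
  150 → disc 2  [load 550/1300]
  900 → disc 3 (new)  [load 900/1300]
3 discs opened.

3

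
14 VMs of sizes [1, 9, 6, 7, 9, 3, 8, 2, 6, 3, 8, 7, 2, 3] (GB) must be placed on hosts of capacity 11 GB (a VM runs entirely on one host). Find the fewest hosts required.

Total = 9 + 9 + 8 + 8 + 7 + 7 + 6 + 6 + 3 + 3 + 3 + 2 + 2 + 1 = 74 GB.
Lower bound: ⌈74/11⌉ = 7 hosts.
Also, 8 VMs each exceed 11/2 GB, and no two of those can share a host, so at least 8 hosts are needed.
A packing using 8 hosts:
  host 1: 9 + 2 = 11
  host 2: 9 + 2 = 11
  host 3: 8 + 3 = 11
  host 4: 8 + 3 = 11
  host 5: 7 + 3 + 1 = 11
  host 6: 7 = 7
  host 7: 6 = 6
  host 8: 6 = 6
This matches the lower bound, so 8 is optimal.

8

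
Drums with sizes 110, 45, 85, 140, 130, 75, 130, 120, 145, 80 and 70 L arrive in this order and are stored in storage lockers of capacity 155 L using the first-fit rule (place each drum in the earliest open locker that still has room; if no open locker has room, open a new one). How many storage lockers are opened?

  110 → locker 1 (new)  [load 110/155]
  45 → locker 1  [load 155/155]
  85 → locker 2 (new)  [load 85/155]
  140 → locker 3 (new)  [load 140/155]
  130 → locker 4 (new)  [load 130/155]
  75 → locker 5 (new)  [load 75/155]
  130 → locker 6 (new)  [load 130/155]
  120 → locker 7 (new)  [load 120/155]
  145 → locker 8 (new)  [load 145/155]
  80 → locker 5  [load 155/155]
  70 → locker 2  [load 155/155]
8 storage lockers opened.

8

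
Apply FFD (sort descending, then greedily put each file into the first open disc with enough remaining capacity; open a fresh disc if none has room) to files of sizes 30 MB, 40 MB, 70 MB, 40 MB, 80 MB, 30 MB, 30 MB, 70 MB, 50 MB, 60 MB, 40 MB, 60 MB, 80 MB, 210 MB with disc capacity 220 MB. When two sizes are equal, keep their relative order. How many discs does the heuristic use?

5

Sorted descending: 210, 80, 80, 70, 70, 60, 60, 50, 40, 40, 40, 30, 30, 30.
  210 → disc 1 (new)  [load 210/220]
  80 → disc 2 (new)  [load 80/220]
  80 → disc 2  [load 160/220]
  70 → disc 3 (new)  [load 70/220]
  70 → disc 3  [load 140/220]
  60 → disc 2  [load 220/220]
  60 → disc 3  [load 200/220]
  50 → disc 4 (new)  [load 50/220]
  40 → disc 4  [load 90/220]
  40 → disc 4  [load 130/220]
  40 → disc 4  [load 170/220]
  30 → disc 4  [load 200/220]
  30 → disc 5 (new)  [load 30/220]
  30 → disc 5  [load 60/220]
5 discs opened.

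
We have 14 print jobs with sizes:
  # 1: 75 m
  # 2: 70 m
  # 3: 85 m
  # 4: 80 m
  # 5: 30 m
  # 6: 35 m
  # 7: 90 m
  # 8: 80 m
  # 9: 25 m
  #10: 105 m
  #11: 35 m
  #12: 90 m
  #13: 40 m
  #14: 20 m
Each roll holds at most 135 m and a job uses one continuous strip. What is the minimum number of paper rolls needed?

Total = 105 + 90 + 90 + 85 + 80 + 80 + 75 + 70 + 40 + 35 + 35 + 30 + 25 + 20 = 860 m.
Lower bound: ⌈860/135⌉ = 7 paper rolls.
Also, 8 print jobs each exceed 135/2 m, and no two of those can share a roll, so at least 8 paper rolls are needed.
A packing using 8 paper rolls:
  roll 1: 105 + 30 = 135
  roll 2: 90 + 40 = 130
  roll 3: 90 + 35 = 125
  roll 4: 85 + 35 = 120
  roll 5: 80 + 25 + 20 = 125
  roll 6: 80 = 80
  roll 7: 75 = 75
  roll 8: 70 = 70
This matches the lower bound, so 8 is optimal.

8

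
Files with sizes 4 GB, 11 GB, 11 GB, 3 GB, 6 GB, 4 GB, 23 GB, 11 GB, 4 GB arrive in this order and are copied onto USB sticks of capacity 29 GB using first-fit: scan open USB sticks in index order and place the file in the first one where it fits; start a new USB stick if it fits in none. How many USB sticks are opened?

3

  4 → USB stick 1 (new)  [load 4/29]
  11 → USB stick 1  [load 15/29]
  11 → USB stick 1  [load 26/29]
  3 → USB stick 1  [load 29/29]
  6 → USB stick 2 (new)  [load 6/29]
  4 → USB stick 2  [load 10/29]
  23 → USB stick 3 (new)  [load 23/29]
  11 → USB stick 2  [load 21/29]
  4 → USB stick 2  [load 25/29]
3 USB sticks opened.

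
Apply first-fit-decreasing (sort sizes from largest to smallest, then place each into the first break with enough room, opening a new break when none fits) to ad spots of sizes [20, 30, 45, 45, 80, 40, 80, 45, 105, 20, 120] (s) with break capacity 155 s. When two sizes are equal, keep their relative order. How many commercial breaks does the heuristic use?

Sorted descending: 120, 105, 80, 80, 45, 45, 45, 40, 30, 20, 20.
  120 → break 1 (new)  [load 120/155]
  105 → break 2 (new)  [load 105/155]
  80 → break 3 (new)  [load 80/155]
  80 → break 4 (new)  [load 80/155]
  45 → break 2  [load 150/155]
  45 → break 3  [load 125/155]
  45 → break 4  [load 125/155]
  40 → break 5 (new)  [load 40/155]
  30 → break 1  [load 150/155]
  20 → break 3  [load 145/155]
  20 → break 4  [load 145/155]
5 commercial breaks opened.

5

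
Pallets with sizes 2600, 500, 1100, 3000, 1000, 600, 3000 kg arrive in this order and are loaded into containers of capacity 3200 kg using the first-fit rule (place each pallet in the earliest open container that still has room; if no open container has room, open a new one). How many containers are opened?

4

  2600 → container 1 (new)  [load 2600/3200]
  500 → container 1  [load 3100/3200]
  1100 → container 2 (new)  [load 1100/3200]
  3000 → container 3 (new)  [load 3000/3200]
  1000 → container 2  [load 2100/3200]
  600 → container 2  [load 2700/3200]
  3000 → container 4 (new)  [load 3000/3200]
4 containers opened.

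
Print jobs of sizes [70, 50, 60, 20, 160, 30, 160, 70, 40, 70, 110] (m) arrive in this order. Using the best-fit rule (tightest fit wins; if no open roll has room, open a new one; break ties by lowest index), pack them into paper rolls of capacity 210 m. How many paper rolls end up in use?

  70 → roll 1 (new)  [load 70/210]
  50 → roll 1  [load 120/210]
  60 → roll 1  [load 180/210]
  20 → roll 1  [load 200/210]
  160 → roll 2 (new)  [load 160/210]
  30 → roll 2  [load 190/210]
  160 → roll 3 (new)  [load 160/210]
  70 → roll 4 (new)  [load 70/210]
  40 → roll 3  [load 200/210]
  70 → roll 4  [load 140/210]
  110 → roll 5 (new)  [load 110/210]
5 paper rolls opened.

5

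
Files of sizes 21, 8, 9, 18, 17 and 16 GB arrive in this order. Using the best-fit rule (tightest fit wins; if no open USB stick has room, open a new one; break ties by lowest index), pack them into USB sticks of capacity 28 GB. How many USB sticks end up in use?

5

  21 → USB stick 1 (new)  [load 21/28]
  8 → USB stick 2 (new)  [load 8/28]
  9 → USB stick 2  [load 17/28]
  18 → USB stick 3 (new)  [load 18/28]
  17 → USB stick 4 (new)  [load 17/28]
  16 → USB stick 5 (new)  [load 16/28]
5 USB sticks opened.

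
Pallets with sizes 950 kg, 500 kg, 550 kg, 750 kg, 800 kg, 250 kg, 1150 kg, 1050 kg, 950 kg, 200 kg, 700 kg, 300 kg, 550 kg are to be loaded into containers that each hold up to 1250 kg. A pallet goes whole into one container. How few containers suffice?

8

Total = 1150 + 1050 + 950 + 950 + 800 + 750 + 700 + 550 + 550 + 500 + 300 + 250 + 200 = 8700 kg.
Lower bound: ⌈8700/1250⌉ = 7 containers.
A packing using 8 containers:
  container 1: 1150 = 1150
  container 2: 1050 + 200 = 1250
  container 3: 950 + 300 = 1250
  container 4: 950 + 250 = 1200
  container 5: 800 = 800
  container 6: 750 + 500 = 1250
  container 7: 700 + 550 = 1250
  container 8: 550 = 550
No arrangement into 7 containers stays within capacity, so 8 is optimal.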